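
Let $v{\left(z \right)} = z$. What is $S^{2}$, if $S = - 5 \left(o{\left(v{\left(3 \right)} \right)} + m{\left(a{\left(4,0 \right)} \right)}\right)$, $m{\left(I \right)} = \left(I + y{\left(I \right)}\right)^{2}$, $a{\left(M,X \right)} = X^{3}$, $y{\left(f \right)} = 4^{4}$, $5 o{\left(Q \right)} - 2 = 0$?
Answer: $107375493124$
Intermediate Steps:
$o{\left(Q \right)} = \frac{2}{5}$ ($o{\left(Q \right)} = \frac{2}{5} + \frac{1}{5} \cdot 0 = \frac{2}{5} + 0 = \frac{2}{5}$)
$y{\left(f \right)} = 256$
$m{\left(I \right)} = \left(256 + I\right)^{2}$ ($m{\left(I \right)} = \left(I + 256\right)^{2} = \left(256 + I\right)^{2}$)
$S = -327682$ ($S = - 5 \left(\frac{2}{5} + \left(256 + 0^{3}\right)^{2}\right) = - 5 \left(\frac{2}{5} + \left(256 + 0\right)^{2}\right) = - 5 \left(\frac{2}{5} + 256^{2}\right) = - 5 \left(\frac{2}{5} + 65536\right) = \left(-5\right) \frac{327682}{5} = -327682$)
$S^{2} = \left(-327682\right)^{2} = 107375493124$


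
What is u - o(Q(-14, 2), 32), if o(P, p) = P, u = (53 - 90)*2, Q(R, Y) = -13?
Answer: -61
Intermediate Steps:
u = -74 (u = -37*2 = -74)
u - o(Q(-14, 2), 32) = -74 - 1*(-13) = -74 + 13 = -61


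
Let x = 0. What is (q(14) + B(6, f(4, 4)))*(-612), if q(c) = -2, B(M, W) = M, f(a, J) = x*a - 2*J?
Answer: -2448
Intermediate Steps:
f(a, J) = -2*J (f(a, J) = 0*a - 2*J = 0 - 2*J = -2*J)
(q(14) + B(6, f(4, 4)))*(-612) = (-2 + 6)*(-612) = 4*(-612) = -2448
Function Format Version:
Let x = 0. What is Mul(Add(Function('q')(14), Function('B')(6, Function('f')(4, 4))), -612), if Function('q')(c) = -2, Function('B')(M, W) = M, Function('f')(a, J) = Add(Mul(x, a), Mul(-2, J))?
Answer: -2448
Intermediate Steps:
Function('f')(a, J) = Mul(-2, J) (Function('f')(a, J) = Add(Mul(0, a), Mul(-2, J)) = Add(0, Mul(-2, J)) = Mul(-2, J))
Mul(Add(Function('q')(14), Function('B')(6, Function('f')(4, 4))), -612) = Mul(Add(-2, 6), -612) = Mul(4, -612) = -2448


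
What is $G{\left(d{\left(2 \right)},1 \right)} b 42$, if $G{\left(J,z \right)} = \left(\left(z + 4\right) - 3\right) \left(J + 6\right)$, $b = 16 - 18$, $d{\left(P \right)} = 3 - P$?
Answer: $-1176$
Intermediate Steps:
$b = -2$ ($b = 16 - 18 = -2$)
$G{\left(J,z \right)} = \left(1 + z\right) \left(6 + J\right)$ ($G{\left(J,z \right)} = \left(\left(4 + z\right) - 3\right) \left(6 + J\right) = \left(1 + z\right) \left(6 + J\right)$)
$G{\left(d{\left(2 \right)},1 \right)} b 42 = \left(6 + \left(3 - 2\right) + 6 \cdot 1 + \left(3 - 2\right) 1\right) \left(-2\right) 42 = \left(6 + \left(3 - 2\right) + 6 + \left(3 - 2\right) 1\right) \left(-2\right) 42 = \left(6 + 1 + 6 + 1 \cdot 1\right) \left(-2\right) 42 = \left(6 + 1 + 6 + 1\right) \left(-2\right) 42 = 14 \left(-2\right) 42 = \left(-28\right) 42 = -1176$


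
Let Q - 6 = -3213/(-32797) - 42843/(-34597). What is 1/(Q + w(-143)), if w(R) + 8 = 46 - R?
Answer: 1134677809/213701032315 ≈ 0.0053096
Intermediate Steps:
w(R) = 38 - R (w(R) = -8 + (46 - R) = 38 - R)
Q = 8324348886/1134677809 (Q = 6 + (-3213/(-32797) - 42843/(-34597)) = 6 + (-3213*(-1/32797) - 42843*(-1/34597)) = 6 + (3213/32797 + 42843/34597) = 6 + 1516282032/1134677809 = 8324348886/1134677809 ≈ 7.3363)
1/(Q + w(-143)) = 1/(8324348886/1134677809 + (38 - 1*(-143))) = 1/(8324348886/1134677809 + (38 + 143)) = 1/(8324348886/1134677809 + 181) = 1/(213701032315/1134677809) = 1134677809/213701032315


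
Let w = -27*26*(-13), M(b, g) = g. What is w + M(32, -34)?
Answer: 9092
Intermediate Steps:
w = 9126 (w = -702*(-13) = 9126)
w + M(32, -34) = 9126 - 34 = 9092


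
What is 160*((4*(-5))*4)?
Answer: -12800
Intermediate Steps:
160*((4*(-5))*4) = 160*(-20*4) = 160*(-80) = -12800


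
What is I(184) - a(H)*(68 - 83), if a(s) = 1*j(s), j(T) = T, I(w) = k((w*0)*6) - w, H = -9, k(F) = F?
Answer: -319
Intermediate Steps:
I(w) = -w (I(w) = (w*0)*6 - w = 0*6 - w = 0 - w = -w)
a(s) = s (a(s) = 1*s = s)
I(184) - a(H)*(68 - 83) = -1*184 - (-9)*(68 - 83) = -184 - (-9)*(-15) = -184 - 1*135 = -184 - 135 = -319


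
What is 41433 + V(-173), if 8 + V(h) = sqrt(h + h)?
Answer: 41425 + I*sqrt(346) ≈ 41425.0 + 18.601*I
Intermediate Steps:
V(h) = -8 + sqrt(2)*sqrt(h) (V(h) = -8 + sqrt(h + h) = -8 + sqrt(2*h) = -8 + sqrt(2)*sqrt(h))
41433 + V(-173) = 41433 + (-8 + sqrt(2)*sqrt(-173)) = 41433 + (-8 + sqrt(2)*(I*sqrt(173))) = 41433 + (-8 + I*sqrt(346)) = 41425 + I*sqrt(346)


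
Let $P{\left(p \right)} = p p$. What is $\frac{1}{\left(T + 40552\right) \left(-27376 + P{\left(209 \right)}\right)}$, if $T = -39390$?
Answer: $\frac{1}{18946410} \approx 5.278 \cdot 10^{-8}$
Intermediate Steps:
$P{\left(p \right)} = p^{2}$
$\frac{1}{\left(T + 40552\right) \left(-27376 + P{\left(209 \right)}\right)} = \frac{1}{\left(-39390 + 40552\right) \left(-27376 + 209^{2}\right)} = \frac{1}{1162 \left(-27376 + 43681\right)} = \frac{1}{1162 \cdot 16305} = \frac{1}{18946410}$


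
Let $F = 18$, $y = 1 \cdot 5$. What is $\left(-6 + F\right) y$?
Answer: $60$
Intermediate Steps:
$y = 5$
$\left(-6 + F\right) y = \left(-6 + 18\right) 5 = 12 \cdot 5 = 60$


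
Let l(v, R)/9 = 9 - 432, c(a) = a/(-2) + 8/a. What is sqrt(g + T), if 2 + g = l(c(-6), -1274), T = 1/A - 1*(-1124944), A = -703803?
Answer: 2*sqrt(138835377931916103)/703803 ≈ 1058.8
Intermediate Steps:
c(a) = 8/a - a/2 (c(a) = a*(-1/2) + 8/a = -a/2 + 8/a = 8/a - a/2)
T = 791738962031/703803 (T = 1/(-703803) - 1*(-1124944) = -1/703803 + 1124944 = 791738962031/703803 ≈ 1.1249e+6)
l(v, R) = -3807 (l(v, R) = 9*(9 - 432) = 9*(-423) = -3807)
g = -3809 (g = -2 - 3807 = -3809)
sqrt(g + T) = sqrt(-3809 + 791738962031/703803) = sqrt(789058176404/703803) = 2*sqrt(138835377931916103)/703803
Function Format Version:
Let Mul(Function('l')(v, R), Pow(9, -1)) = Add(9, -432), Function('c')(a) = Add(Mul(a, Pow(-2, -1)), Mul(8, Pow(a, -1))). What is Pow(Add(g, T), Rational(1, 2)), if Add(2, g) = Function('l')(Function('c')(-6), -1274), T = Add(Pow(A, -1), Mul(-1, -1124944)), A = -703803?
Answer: Mul(Rational(2, 703803), Pow(138835377931916103, Rational(1, 2))) ≈ 1058.8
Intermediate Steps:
Function('c')(a) = Add(Mul(8, Pow(a, -1)), Mul(Rational(-1, 2), a)) (Function('c')(a) = Add(Mul(a, Rational(-1, 2)), Mul(8, Pow(a, -1))) = Add(Mul(Rational(-1, 2), a), Mul(8, Pow(a, -1))) = Add(Mul(8, Pow(a, -1)), Mul(Rational(-1, 2), a)))
T = Rational(791738962031, 703803) (T = Add(Pow(-703803, -1), Mul(-1, -1124944)) = Add(Rational(-1, 703803), 1124944) = Rational(791738962031, 703803) ≈ 1.1249e+6)
Function('l')(v, R) = -3807 (Function('l')(v, R) = Mul(9, Add(9, -432)) = Mul(9, -423) = -3807)
g = -3809 (g = Add(-2, -3807) = -3809)
Pow(Add(g, T), Rational(1, 2)) = Pow(Add(-3809, Rational(791738962031, 703803)), Rational(1, 2)) = Pow(Rational(789058176404, 703803), Rational(1, 2)) = Mul(Rational(2, 703803), Pow(138835377931916103, Rational(1, 2)))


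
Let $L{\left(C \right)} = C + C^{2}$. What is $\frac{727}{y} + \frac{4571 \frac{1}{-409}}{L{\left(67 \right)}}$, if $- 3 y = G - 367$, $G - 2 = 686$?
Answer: $- \frac{1355183805}{199384228} \approx -6.7968$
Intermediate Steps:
$G = 688$ ($G = 2 + 686 = 688$)
$y = -107$ ($y = - \frac{688 - 367}{3} = \left(- \frac{1}{3}\right) 321 = -107$)
$\frac{727}{y} + \frac{4571 \frac{1}{-409}}{L{\left(67 \right)}} = \frac{727}{-107} + \frac{4571 \frac{1}{-409}}{67 \left(1 + 67\right)} = 727 \left(- \frac{1}{107}\right) + \frac{4571 \left(- \frac{1}{409}\right)}{67 \cdot 68} = - \frac{727}{107} - \frac{4571}{409 \cdot 4556} = - \frac{727}{107} - \frac{4571}{1863404} = - \frac{1355183805}{199384228}$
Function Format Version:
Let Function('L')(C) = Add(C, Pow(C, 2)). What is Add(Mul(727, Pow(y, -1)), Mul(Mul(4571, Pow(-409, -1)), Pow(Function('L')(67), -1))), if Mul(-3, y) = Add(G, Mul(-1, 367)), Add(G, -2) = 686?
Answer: Rational(-1355183805, 199384228) ≈ -6.7968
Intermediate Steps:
G = 688 (G = Add(2, 686) = 688)
y = -107 (y = Mul(Rational(-1, 3), Add(688, Mul(-1, 367))) = Mul(Rational(-1, 3), Add(688, -367)) = Mul(Rational(-1, 3), 321) = -107)
Add(Mul(727, Pow(y, -1)), Mul(Mul(4571, Pow(-409, -1)), Pow(Function('L')(67), -1))) = Add(Mul(727, Pow(-107, -1)), Mul(Mul(4571, Pow(-409, -1)), Pow(Mul(67, Add(1, 67)), -1))) = Add(Mul(727, Rational(-1, 107)), Mul(Mul(4571, Rational(-1, 409)), Pow(Mul(67, 68), -1))) = Add(Rational(-727, 107), Mul(Rational(-4571, 409), Pow(4556, -1))) = Add(Rational(-727, 107), Mul(Rational(-4571, 409), Rational(1, 4556))) = Add(Rational(-727, 107), Rational(-4571, 1863404)) = Rational(-1355183805, 199384228)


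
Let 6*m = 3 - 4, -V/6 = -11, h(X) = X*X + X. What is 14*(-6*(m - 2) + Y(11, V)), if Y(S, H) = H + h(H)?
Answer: 63014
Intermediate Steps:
h(X) = X + X² (h(X) = X² + X = X + X²)
V = 66 (V = -6*(-11) = 66)
m = -⅙ (m = (3 - 4)/6 = (⅙)*(-1) = -⅙ ≈ -0.16667)
Y(S, H) = H + H*(1 + H)
14*(-6*(m - 2) + Y(11, V)) = 14*(-6*(-⅙ - 2) + 66*(2 + 66)) = 14*(-6*(-13/6) + 66*68) = 14*(13 + 4488) = 14*4501 = 63014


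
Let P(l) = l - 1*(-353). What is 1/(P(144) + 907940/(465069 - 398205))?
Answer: 16716/8534837 ≈ 0.0019586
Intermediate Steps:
P(l) = 353 + l (P(l) = l + 353 = 353 + l)
1/(P(144) + 907940/(465069 - 398205)) = 1/((353 + 144) + 907940/(465069 - 398205)) = 1/(497 + 907940/66864) = 1/(497 + 907940*(1/66864)) = 1/(497 + 226985/16716) = 1/(8534837/16716) = 16716/8534837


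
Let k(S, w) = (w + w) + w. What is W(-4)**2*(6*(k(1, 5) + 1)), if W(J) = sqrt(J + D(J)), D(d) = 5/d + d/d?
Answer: -408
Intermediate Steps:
D(d) = 1 + 5/d (D(d) = 5/d + 1 = 1 + 5/d)
k(S, w) = 3*w (k(S, w) = 2*w + w = 3*w)
W(J) = sqrt(J + (5 + J)/J)
W(-4)**2*(6*(k(1, 5) + 1)) = (sqrt(1 - 4 + 5/(-4)))**2*(6*(3*5 + 1)) = (sqrt(1 - 4 + 5*(-1/4)))**2*(6*(15 + 1)) = (sqrt(1 - 4 - 5/4))**2*(6*16) = (sqrt(-17/4))**2*96 = (I*sqrt(17)/2)**2*96 = -17/4*96 = -408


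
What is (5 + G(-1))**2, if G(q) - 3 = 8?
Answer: 256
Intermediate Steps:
G(q) = 11 (G(q) = 3 + 8 = 11)
(5 + G(-1))**2 = (5 + 11)**2 = 16**2 = 256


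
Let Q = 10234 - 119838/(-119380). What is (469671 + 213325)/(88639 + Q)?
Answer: 40768031240/5901789289 ≈ 6.9077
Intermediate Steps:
Q = 610927379/59690 (Q = 10234 - 119838*(-1)/119380 = 10234 - 1*(-59919/59690) = 10234 + 59919/59690 = 610927379/59690 ≈ 10235.)
(469671 + 213325)/(88639 + Q) = (469671 + 213325)/(88639 + 610927379/59690) = 682996/(5901789289/59690) = 682996*(59690/5901789289) = 40768031240/5901789289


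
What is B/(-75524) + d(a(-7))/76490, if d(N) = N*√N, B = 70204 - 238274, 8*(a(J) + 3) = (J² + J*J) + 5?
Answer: 84035/37762 + 79*√158/2447680 ≈ 2.2258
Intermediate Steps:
a(J) = -19/8 + J²/4 (a(J) = -3 + ((J² + J*J) + 5)/8 = -3 + ((J² + J²) + 5)/8 = -3 + (2*J² + 5)/8 = -3 + (5 + 2*J²)/8 = -3 + (5/8 + J²/4) = -19/8 + J²/4)
B = -168070
d(N) = N^(3/2)
B/(-75524) + d(a(-7))/76490 = -168070/(-75524) + (-19/8 + (¼)*(-7)²)^(3/2)/76490 = -168070*(-1/75524) + (-19/8 + (¼)*49)^(3/2)*(1/76490) = 84035/37762 + (-19/8 + 49/4)^(3/2)*(1/76490) = 84035/37762 + (79/8)^(3/2)*(1/76490) = 84035/37762 + (79*√158/32)*(1/76490) = 84035/37762 + 79*√158/2447680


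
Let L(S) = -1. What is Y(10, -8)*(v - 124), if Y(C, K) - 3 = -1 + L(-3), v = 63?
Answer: -61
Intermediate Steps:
Y(C, K) = 1 (Y(C, K) = 3 + (-1 - 1) = 3 - 2 = 1)
Y(10, -8)*(v - 124) = 1*(63 - 124) = 1*(-61) = -61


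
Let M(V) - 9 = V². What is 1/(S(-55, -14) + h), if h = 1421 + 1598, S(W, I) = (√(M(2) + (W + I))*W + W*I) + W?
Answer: 1867/7056078 + 55*I*√14/7056078 ≈ 0.00026459 + 2.9165e-5*I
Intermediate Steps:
M(V) = 9 + V²
S(W, I) = W + I*W + W*√(13 + I + W) (S(W, I) = (√((9 + 2²) + (W + I))*W + W*I) + W = (√((9 + 4) + (I + W))*W + I*W) + W = (√(13 + (I + W))*W + I*W) + W = (√(13 + I + W)*W + I*W) + W = (W*√(13 + I + W) + I*W) + W = (I*W + W*√(13 + I + W)) + W = W + I*W + W*√(13 + I + W))
h = 3019
1/(S(-55, -14) + h) = 1/(-55*(1 - 14 + √(13 - 14 - 55)) + 3019) = 1/(-55*(1 - 14 + √(-56)) + 3019) = 1/(-55*(1 - 14 + 2*I*√14) + 3019) = 1/(-55*(-13 + 2*I*√14) + 3019) = 1/((715 - 110*I*√14) + 3019) = 1/(3734 - 110*I*√14)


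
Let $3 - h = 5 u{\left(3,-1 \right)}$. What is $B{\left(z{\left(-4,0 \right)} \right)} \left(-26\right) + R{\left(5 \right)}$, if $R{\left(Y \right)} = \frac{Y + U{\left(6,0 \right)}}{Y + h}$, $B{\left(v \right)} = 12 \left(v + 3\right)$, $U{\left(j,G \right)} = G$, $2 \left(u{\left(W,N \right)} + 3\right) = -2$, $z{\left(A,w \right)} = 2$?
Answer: $- \frac{43675}{28} \approx -1559.8$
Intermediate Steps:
$u{\left(W,N \right)} = -4$ ($u{\left(W,N \right)} = -3 + \frac{1}{2} \left(-2\right) = -3 - 1 = -4$)
$h = 23$ ($h = 3 - 5 \left(-4\right) = 3 - -20 = 3 + 20 = 23$)
$B{\left(v \right)} = 36 + 12 v$ ($B{\left(v \right)} = 12 \left(3 + v\right) = 36 + 12 v$)
$R{\left(Y \right)} = \frac{Y}{23 + Y}$ ($R{\left(Y \right)} = \frac{Y + 0}{Y + 23} = \frac{Y}{23 + Y}$)
$B{\left(z{\left(-4,0 \right)} \right)} \left(-26\right) + R{\left(5 \right)} = \left(36 + 12 \cdot 2\right) \left(-26\right) + \frac{5}{23 + 5} = \left(36 + 24\right) \left(-26\right) + \frac{5}{28} = 60 \left(-26\right) + 5 \cdot \frac{1}{28} = -1560 + \frac{5}{28} = - \frac{43675}{28}$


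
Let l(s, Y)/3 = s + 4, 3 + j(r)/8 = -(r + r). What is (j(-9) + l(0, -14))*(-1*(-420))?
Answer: 55440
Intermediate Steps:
j(r) = -24 - 16*r (j(r) = -24 + 8*(-(r + r)) = -24 + 8*(-2*r) = -24 - 16*r)
l(s, Y) = 12 + 3*s (l(s, Y) = 3*(s + 4) = 3*(4 + s) = 12 + 3*s)
(j(-9) + l(0, -14))*(-1*(-420)) = ((-24 - 16*(-9)) + (12 + 3*0))*(-1*(-420)) = ((-24 + 144) + (12 + 0))*420 = (120 + 12)*420 = 132*420 = 55440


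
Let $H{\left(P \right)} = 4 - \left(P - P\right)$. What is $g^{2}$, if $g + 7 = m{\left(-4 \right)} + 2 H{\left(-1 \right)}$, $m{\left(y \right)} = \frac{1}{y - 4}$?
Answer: $\frac{49}{64} \approx 0.76563$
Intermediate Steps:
$H{\left(P \right)} = 4$ ($H{\left(P \right)} = 4 - 0 = 4 + 0 = 4$)
$m{\left(y \right)} = \frac{1}{-4 + y}$
$g = \frac{7}{8}$ ($g = -7 + \left(\frac{1}{-4 - 4} + 2 \cdot 4\right) = -7 + \left(\frac{1}{-8} + 8\right) = -7 + \left(- \frac{1}{8} + 8\right) = -7 + \frac{63}{8} = \frac{7}{8} \approx 0.875$)
$g^{2} = \left(\frac{7}{8}\right)^{2} = \frac{49}{64}$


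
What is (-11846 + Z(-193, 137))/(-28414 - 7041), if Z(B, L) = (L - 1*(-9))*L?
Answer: -8156/35455 ≈ -0.23004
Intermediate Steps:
Z(B, L) = L*(9 + L) (Z(B, L) = (L + 9)*L = (9 + L)*L = L*(9 + L))
(-11846 + Z(-193, 137))/(-28414 - 7041) = (-11846 + 137*(9 + 137))/(-28414 - 7041) = (-11846 + 137*146)/(-35455) = (-11846 + 20002)*(-1/35455) = 8156*(-1/35455) = -8156/35455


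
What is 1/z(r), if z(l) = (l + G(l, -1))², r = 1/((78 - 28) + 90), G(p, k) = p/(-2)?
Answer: 78400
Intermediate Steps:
G(p, k) = -p/2 (G(p, k) = p*(-½) = -p/2)
r = 1/140 (r = 1/(50 + 90) = 1/140 ≈ 0.0071429)
z(l) = l²/4 (z(l) = (l - l/2)² = (l/2)² = l²/4)
1/z(r) = 1/((1/140)²/4) = 1/((¼)*(1/19600)) = 1/(1/78400) = 78400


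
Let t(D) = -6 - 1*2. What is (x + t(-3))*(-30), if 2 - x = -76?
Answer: -2100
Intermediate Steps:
x = 78 (x = 2 - 1*(-76) = 2 + 76 = 78)
t(D) = -8 (t(D) = -6 - 2 = -8)
(x + t(-3))*(-30) = (78 - 8)*(-30) = 70*(-30) = -2100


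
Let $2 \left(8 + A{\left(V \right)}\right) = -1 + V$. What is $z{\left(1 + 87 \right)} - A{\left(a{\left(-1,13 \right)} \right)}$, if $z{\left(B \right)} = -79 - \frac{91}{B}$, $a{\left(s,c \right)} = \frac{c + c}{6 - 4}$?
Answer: $- \frac{6867}{88} \approx -78.034$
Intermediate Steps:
$a{\left(s,c \right)} = c$ ($a{\left(s,c \right)} = \frac{2 c}{2} = 2 c \frac{1}{2} = c$)
$A{\left(V \right)} = - \frac{17}{2} + \frac{V}{2}$ ($A{\left(V \right)} = -8 + \frac{-1 + V}{2} = -8 + \left(- \frac{1}{2} + \frac{V}{2}\right) = - \frac{17}{2} + \frac{V}{2}$)
$z{\left(1 + 87 \right)} - A{\left(a{\left(-1,13 \right)} \right)} = \left(-79 - \frac{91}{1 + 87}\right) - \left(- \frac{17}{2} + \frac{1}{2} \cdot 13\right) = \left(-79 - \frac{91}{88}\right) - \left(- \frac{17}{2} + \frac{13}{2}\right) = \left(-79 - \frac{91}{88}\right) - -2 = \left(-79 - \frac{91}{88}\right) + 2 = - \frac{7043}{88} + 2 = - \frac{6867}{88}$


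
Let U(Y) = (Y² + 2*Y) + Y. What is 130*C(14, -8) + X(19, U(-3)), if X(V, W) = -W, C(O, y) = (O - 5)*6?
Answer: 7020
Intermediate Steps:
C(O, y) = -30 + 6*O (C(O, y) = (-5 + O)*6 = -30 + 6*O)
U(Y) = Y² + 3*Y
130*C(14, -8) + X(19, U(-3)) = 130*(-30 + 6*14) - (-3)*(3 - 3) = 130*(-30 + 84) - (-3)*0 = 130*54 - 1*0 = 7020 + 0 = 7020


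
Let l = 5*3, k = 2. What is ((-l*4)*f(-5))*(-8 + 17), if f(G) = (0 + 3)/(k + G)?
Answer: 540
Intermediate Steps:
l = 15
f(G) = 3/(2 + G) (f(G) = (0 + 3)/(2 + G) = 3/(2 + G))
((-l*4)*f(-5))*(-8 + 17) = ((-1*15*4)*(3/(2 - 5)))*(-8 + 17) = ((-15*4)*(3/(-3)))*9 = -180*(-1)/3*9 = -60*(-1)*9 = 60*9 = 540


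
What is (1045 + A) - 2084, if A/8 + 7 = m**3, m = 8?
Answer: 3001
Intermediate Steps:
A = 4040 (A = -56 + 8*8**3 = -56 + 8*512 = -56 + 4096 = 4040)
(1045 + A) - 2084 = (1045 + 4040) - 2084 = 5085 - 2084 = 3001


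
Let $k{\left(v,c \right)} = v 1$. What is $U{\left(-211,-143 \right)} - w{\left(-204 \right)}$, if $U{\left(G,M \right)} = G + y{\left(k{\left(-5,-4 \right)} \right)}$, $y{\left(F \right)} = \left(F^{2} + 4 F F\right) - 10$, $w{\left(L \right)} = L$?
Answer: $108$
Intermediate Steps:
$k{\left(v,c \right)} = v$
$y{\left(F \right)} = -10 + 5 F^{2}$ ($y{\left(F \right)} = \left(F^{2} + 4 F^{2}\right) - 10 = 5 F^{2} - 10 = -10 + 5 F^{2}$)
$U{\left(G,M \right)} = 115 + G$ ($U{\left(G,M \right)} = G - \left(10 - 5 \left(-5\right)^{2}\right) = G + \left(-10 + 5 \cdot 25\right) = G + \left(-10 + 125\right) = G + 115 = 115 + G$)
$U{\left(-211,-143 \right)} - w{\left(-204 \right)} = \left(115 - 211\right) - -204 = -96 + 204 = 108$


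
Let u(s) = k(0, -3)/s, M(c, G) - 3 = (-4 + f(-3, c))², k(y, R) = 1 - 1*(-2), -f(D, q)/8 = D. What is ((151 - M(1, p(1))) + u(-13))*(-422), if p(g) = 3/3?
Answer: 1383738/13 ≈ 1.0644e+5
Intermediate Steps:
f(D, q) = -8*D
p(g) = 1 (p(g) = 3*(⅓) = 1)
k(y, R) = 3 (k(y, R) = 1 + 2 = 3)
M(c, G) = 403 (M(c, G) = 3 + (-4 - 8*(-3))² = 3 + (-4 + 24)² = 3 + 20² = 3 + 400 = 403)
u(s) = 3/s
((151 - M(1, p(1))) + u(-13))*(-422) = ((151 - 1*403) + 3/(-13))*(-422) = ((151 - 403) + 3*(-1/13))*(-422) = (-252 - 3/13)*(-422) = -3279/13*(-422) = 1383738/13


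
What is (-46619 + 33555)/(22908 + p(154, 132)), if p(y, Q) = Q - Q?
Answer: -142/249 ≈ -0.57028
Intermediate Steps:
p(y, Q) = 0
(-46619 + 33555)/(22908 + p(154, 132)) = (-46619 + 33555)/(22908 + 0) = -13064/22908 = -13064*1/22908 = -142/249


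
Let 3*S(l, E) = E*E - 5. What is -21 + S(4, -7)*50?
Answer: 2137/3 ≈ 712.33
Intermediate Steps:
S(l, E) = -5/3 + E²/3 (S(l, E) = (E*E - 5)/3 = (E² - 5)/3 = (-5 + E²)/3 = -5/3 + E²/3)
-21 + S(4, -7)*50 = -21 + (-5/3 + (⅓)*(-7)²)*50 = -21 + (-5/3 + (⅓)*49)*50 = -21 + (-5/3 + 49/3)*50 = -21 + (44/3)*50 = -21 + 2200/3 = 2137/3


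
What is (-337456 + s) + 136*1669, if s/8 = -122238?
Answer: -1088376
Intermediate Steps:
s = -977904 (s = 8*(-122238) = -977904)
(-337456 + s) + 136*1669 = (-337456 - 977904) + 136*1669 = -1315360 + 226984 = -1088376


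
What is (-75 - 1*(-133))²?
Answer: 3364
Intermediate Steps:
(-75 - 1*(-133))² = (-75 + 133)² = 58² = 3364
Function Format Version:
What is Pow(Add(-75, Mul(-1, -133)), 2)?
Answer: 3364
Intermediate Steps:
Pow(Add(-75, Mul(-1, -133)), 2) = Pow(Add(-75, 133), 2) = Pow(58, 2) = 3364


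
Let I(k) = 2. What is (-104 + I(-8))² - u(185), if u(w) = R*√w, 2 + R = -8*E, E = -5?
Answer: 10404 - 38*√185 ≈ 9887.1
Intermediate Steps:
R = 38 (R = -2 - 8*(-5) = -2 + 40 = 38)
u(w) = 38*√w
(-104 + I(-8))² - u(185) = (-104 + 2)² - 38*√185 = (-102)² - 38*√185 = 10404 - 38*√185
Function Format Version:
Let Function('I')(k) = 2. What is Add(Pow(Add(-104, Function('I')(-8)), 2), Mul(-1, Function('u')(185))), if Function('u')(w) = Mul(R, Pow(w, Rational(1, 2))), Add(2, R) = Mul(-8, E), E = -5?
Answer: Add(10404, Mul(-38, Pow(185, Rational(1, 2)))) ≈ 9887.1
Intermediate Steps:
R = 38 (R = Add(-2, Mul(-8, -5)) = Add(-2, 40) = 38)
Function('u')(w) = Mul(38, Pow(w, Rational(1, 2)))
Add(Pow(Add(-104, Function('I')(-8)), 2), Mul(-1, Function('u')(185))) = Add(Pow(Add(-104, 2), 2), Mul(-1, Mul(38, Pow(185, Rational(1, 2))))) = Add(Pow(-102, 2), Mul(-38, Pow(185, Rational(1, 2)))) = Add(10404, Mul(-38, Pow(185, Rational(1, 2))))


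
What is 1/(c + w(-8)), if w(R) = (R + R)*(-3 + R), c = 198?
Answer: 1/374 ≈ 0.0026738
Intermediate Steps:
w(R) = 2*R*(-3 + R) (w(R) = (2*R)*(-3 + R) = 2*R*(-3 + R))
1/(c + w(-8)) = 1/(198 + 2*(-8)*(-3 - 8)) = 1/(198 + 2*(-8)*(-11)) = 1/(198 + 176) = 1/374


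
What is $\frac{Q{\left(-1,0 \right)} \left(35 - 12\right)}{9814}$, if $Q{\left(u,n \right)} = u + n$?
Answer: $- \frac{23}{9814} \approx -0.0023436$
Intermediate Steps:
$Q{\left(u,n \right)} = n + u$
$\frac{Q{\left(-1,0 \right)} \left(35 - 12\right)}{9814} = \frac{\left(0 - 1\right) \left(35 - 12\right)}{9814} = \left(-1\right) 23 \cdot \frac{1}{9814} = \left(-23\right) \frac{1}{9814} = - \frac{23}{9814}$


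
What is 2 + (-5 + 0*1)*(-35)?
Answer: 177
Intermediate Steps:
2 + (-5 + 0*1)*(-35) = 2 + (-5 + 0)*(-35) = 2 - 5*(-35) = 2 + 175 = 177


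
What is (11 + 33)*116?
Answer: 5104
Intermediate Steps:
(11 + 33)*116 = 44*116 = 5104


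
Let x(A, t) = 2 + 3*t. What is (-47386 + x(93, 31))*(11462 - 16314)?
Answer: 229455932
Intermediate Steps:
(-47386 + x(93, 31))*(11462 - 16314) = (-47386 + (2 + 3*31))*(11462 - 16314) = (-47386 + (2 + 93))*(-4852) = (-47386 + 95)*(-4852) = -47291*(-4852) = 229455932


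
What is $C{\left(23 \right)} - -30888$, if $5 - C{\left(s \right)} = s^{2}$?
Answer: $30364$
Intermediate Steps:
$C{\left(s \right)} = 5 - s^{2}$
$C{\left(23 \right)} - -30888 = \left(5 - 23^{2}\right) - -30888 = \left(5 - 529\right) + 30888 = -524 + 30888 = 30364$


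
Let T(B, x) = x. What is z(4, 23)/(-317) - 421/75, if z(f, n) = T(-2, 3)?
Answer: -133682/23775 ≈ -5.6228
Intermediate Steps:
z(f, n) = 3
z(4, 23)/(-317) - 421/75 = 3/(-317) - 421/75 = 3*(-1/317) - 421*1/75 = -3/317 - 421/75 = -133682/23775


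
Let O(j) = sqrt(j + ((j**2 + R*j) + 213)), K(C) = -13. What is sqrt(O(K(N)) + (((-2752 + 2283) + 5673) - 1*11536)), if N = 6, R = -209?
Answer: sqrt(-6332 + sqrt(3086)) ≈ 79.224*I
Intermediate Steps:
O(j) = sqrt(213 + j**2 - 208*j) (O(j) = sqrt(j + ((j**2 - 209*j) + 213)) = sqrt(j + (213 + j**2 - 209*j)) = sqrt(213 + j**2 - 208*j))
sqrt(O(K(N)) + (((-2752 + 2283) + 5673) - 1*11536)) = sqrt(sqrt(213 + (-13)**2 - 208*(-13)) + (((-2752 + 2283) + 5673) - 1*11536)) = sqrt(sqrt(213 + 169 + 2704) + ((-469 + 5673) - 11536)) = sqrt(sqrt(3086) + (5204 - 11536)) = sqrt(sqrt(3086) - 6332) = sqrt(-6332 + sqrt(3086))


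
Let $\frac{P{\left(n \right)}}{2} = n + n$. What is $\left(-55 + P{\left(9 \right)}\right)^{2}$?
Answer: $361$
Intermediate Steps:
$P{\left(n \right)} = 4 n$ ($P{\left(n \right)} = 2 \left(n + n\right) = 2 \cdot 2 n = 4 n$)
$\left(-55 + P{\left(9 \right)}\right)^{2} = \left(-55 + 4 \cdot 9\right)^{2} = \left(-55 + 36\right)^{2} = \left(-19\right)^{2} = 361$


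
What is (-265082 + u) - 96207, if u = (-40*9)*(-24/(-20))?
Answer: -361721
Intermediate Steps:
u = -432 (u = -(-8640)*(-1)/20 = -360*6/5 = -432)
(-265082 + u) - 96207 = (-265082 - 432) - 96207 = -265514 - 96207 = -361721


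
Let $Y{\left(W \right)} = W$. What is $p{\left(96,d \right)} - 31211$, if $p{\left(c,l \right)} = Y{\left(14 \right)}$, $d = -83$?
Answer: $-31197$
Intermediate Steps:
$p{\left(c,l \right)} = 14$
$p{\left(96,d \right)} - 31211 = 14 - 31211 = -31197$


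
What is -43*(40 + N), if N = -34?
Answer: -258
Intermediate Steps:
-43*(40 + N) = -43*(40 - 34) = -43*6 = -258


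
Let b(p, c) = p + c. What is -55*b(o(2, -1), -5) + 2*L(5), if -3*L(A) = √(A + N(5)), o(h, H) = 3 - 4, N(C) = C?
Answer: 330 - 2*√10/3 ≈ 327.89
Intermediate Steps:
o(h, H) = -1
L(A) = -√(5 + A)/3 (L(A) = -√(A + 5)/3 = -√(5 + A)/3)
b(p, c) = c + p
-55*b(o(2, -1), -5) + 2*L(5) = -55*(-5 - 1) + 2*(-√(5 + 5)/3) = -55*(-6) + 2*(-√10/3) = 330 - 2*√10/3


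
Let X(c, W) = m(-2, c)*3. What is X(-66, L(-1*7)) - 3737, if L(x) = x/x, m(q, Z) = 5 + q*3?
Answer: -3740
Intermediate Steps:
m(q, Z) = 5 + 3*q
L(x) = 1
X(c, W) = -3 (X(c, W) = (5 + 3*(-2))*3 = (5 - 6)*3 = -1*3 = -3)
X(-66, L(-1*7)) - 3737 = -3 - 3737 = -3740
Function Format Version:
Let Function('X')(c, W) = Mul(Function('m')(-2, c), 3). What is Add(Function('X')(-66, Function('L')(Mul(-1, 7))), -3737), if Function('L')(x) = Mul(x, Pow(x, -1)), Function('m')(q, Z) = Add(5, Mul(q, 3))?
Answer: -3740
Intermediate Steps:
Function('m')(q, Z) = Add(5, Mul(3, q))
Function('L')(x) = 1
Function('X')(c, W) = -3 (Function('X')(c, W) = Mul(Add(5, Mul(3, -2)), 3) = Mul(Add(5, -6), 3) = Mul(-1, 3) = -3)
Add(Function('X')(-66, Function('L')(Mul(-1, 7))), -3737) = Add(-3, -3737) = -3740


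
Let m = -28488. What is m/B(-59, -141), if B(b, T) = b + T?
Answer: 3561/25 ≈ 142.44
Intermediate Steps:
B(b, T) = T + b
m/B(-59, -141) = -28488/(-141 - 59) = -28488/(-200) = -28488*(-1/200) = 3561/25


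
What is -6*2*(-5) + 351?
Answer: 411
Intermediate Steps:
-6*2*(-5) + 351 = -12*(-5) + 351 = 60 + 351 = 411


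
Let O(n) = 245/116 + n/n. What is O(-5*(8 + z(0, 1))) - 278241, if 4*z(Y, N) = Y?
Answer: -32275595/116 ≈ -2.7824e+5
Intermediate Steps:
z(Y, N) = Y/4
O(n) = 361/116 (O(n) = 245*(1/116) + 1 = 245/116 + 1 = 361/116)
O(-5*(8 + z(0, 1))) - 278241 = 361/116 - 278241 = -32275595/116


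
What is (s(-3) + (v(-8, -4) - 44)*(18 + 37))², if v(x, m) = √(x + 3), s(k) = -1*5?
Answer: 5865500 - 266750*I*√5 ≈ 5.8655e+6 - 5.9647e+5*I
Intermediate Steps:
s(k) = -5
v(x, m) = √(3 + x)
(s(-3) + (v(-8, -4) - 44)*(18 + 37))² = (-5 + (√(3 - 8) - 44)*(18 + 37))² = (-5 + (√(-5) - 44)*55)² = (-5 + (I*√5 - 44)*55)² = (-5 + (-44 + I*√5)*55)² = (-5 + (-2420 + 55*I*√5))² = (-2425 + 55*I*√5)²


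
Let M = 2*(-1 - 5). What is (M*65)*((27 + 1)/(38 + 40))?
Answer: -280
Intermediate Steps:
M = -12 (M = 2*(-6) = -12)
(M*65)*((27 + 1)/(38 + 40)) = (-12*65)*((27 + 1)/(38 + 40)) = -21840/78 = -780*14/39 = -280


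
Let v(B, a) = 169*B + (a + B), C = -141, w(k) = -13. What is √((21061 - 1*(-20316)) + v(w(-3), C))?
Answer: √39026 ≈ 197.55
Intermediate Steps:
v(B, a) = a + 170*B (v(B, a) = 169*B + (B + a) = a + 170*B)
√((21061 - 1*(-20316)) + v(w(-3), C)) = √((21061 - 1*(-20316)) + (-141 + 170*(-13))) = √((21061 + 20316) + (-141 - 2210)) = √(41377 - 2351) = √39026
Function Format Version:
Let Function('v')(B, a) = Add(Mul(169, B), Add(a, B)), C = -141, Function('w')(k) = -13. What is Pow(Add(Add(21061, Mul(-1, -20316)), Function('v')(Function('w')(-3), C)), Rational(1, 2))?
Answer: Pow(39026, Rational(1, 2)) ≈ 197.55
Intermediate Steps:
Function('v')(B, a) = Add(a, Mul(170, B)) (Function('v')(B, a) = Add(Mul(169, B), Add(B, a)) = Add(a, Mul(170, B)))
Pow(Add(Add(21061, Mul(-1, -20316)), Function('v')(Function('w')(-3), C)), Rational(1, 2)) = Pow(Add(Add(21061, Mul(-1, -20316)), Add(-141, Mul(170, -13))), Rational(1, 2)) = Pow(Add(Add(21061, 20316), Add(-141, -2210)), Rational(1, 2)) = Pow(Add(41377, -2351), Rational(1, 2)) = Pow(39026, Rational(1, 2))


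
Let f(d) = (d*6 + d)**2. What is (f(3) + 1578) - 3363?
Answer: -1344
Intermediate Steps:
f(d) = 49*d**2 (f(d) = (6*d + d)**2 = (7*d)**2 = 49*d**2)
(f(3) + 1578) - 3363 = (49*3**2 + 1578) - 3363 = (49*9 + 1578) - 3363 = (441 + 1578) - 3363 = 2019 - 3363 = -1344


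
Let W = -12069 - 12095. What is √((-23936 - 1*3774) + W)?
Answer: I*√51874 ≈ 227.76*I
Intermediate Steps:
W = -24164
√((-23936 - 1*3774) + W) = √((-23936 - 1*3774) - 24164) = √((-23936 - 3774) - 24164) = √(-27710 - 24164) = √(-51874) = I*√51874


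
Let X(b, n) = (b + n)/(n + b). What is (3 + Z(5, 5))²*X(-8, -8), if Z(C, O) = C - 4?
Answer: 16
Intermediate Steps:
Z(C, O) = -4 + C
X(b, n) = 1 (X(b, n) = (b + n)/(b + n) = 1)
(3 + Z(5, 5))²*X(-8, -8) = (3 + (-4 + 5))²*1 = (3 + 1)²*1 = 4²*1 = 16*1 = 16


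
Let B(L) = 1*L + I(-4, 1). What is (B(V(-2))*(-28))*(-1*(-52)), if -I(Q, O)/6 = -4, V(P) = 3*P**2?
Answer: -52416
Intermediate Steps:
I(Q, O) = 24 (I(Q, O) = -6*(-4) = 24)
B(L) = 24 + L (B(L) = 1*L + 24 = L + 24 = 24 + L)
(B(V(-2))*(-28))*(-1*(-52)) = ((24 + 3*(-2)**2)*(-28))*(-1*(-52)) = ((24 + 3*4)*(-28))*52 = ((24 + 12)*(-28))*52 = (36*(-28))*52 = -1008*52 = -52416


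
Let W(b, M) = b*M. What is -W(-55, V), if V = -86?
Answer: -4730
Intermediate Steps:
W(b, M) = M*b
-W(-55, V) = -(-86)*(-55) = -1*4730 = -4730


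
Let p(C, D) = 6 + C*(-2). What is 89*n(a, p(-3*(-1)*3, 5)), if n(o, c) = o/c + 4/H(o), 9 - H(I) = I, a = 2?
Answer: 1513/42 ≈ 36.024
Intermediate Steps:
p(C, D) = 6 - 2*C
H(I) = 9 - I
n(o, c) = 4/(9 - o) + o/c (n(o, c) = o/c + 4/(9 - o) = 4/(9 - o) + o/c)
89*n(a, p(-3*(-1)*3, 5)) = 89*(-4/(-9 + 2) + 2/(6 - 2*(-3*(-1))*3)) = 89*(-4/(-7) + 2/(6 - 6*3)) = 89*(-4*(-⅐) + 2/(6 - 2*9)) = 89*(4/7 + 2/(6 - 18)) = 89*(4/7 + 2/(-12)) = 89*(4/7 + 2*(-1/12)) = 89*(4/7 - ⅙) = 89*(17/42) = 1513/42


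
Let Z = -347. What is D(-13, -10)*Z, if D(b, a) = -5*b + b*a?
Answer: -67665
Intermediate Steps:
D(b, a) = -5*b + a*b
D(-13, -10)*Z = -13*(-5 - 10)*(-347) = -13*(-15)*(-347) = 195*(-347) = -67665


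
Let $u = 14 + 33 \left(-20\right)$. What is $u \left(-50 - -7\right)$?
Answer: $27778$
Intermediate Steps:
$u = -646$ ($u = 14 - 660 = -646$)
$u \left(-50 - -7\right) = - 646 \left(-50 - -7\right) = - 646 \left(-50 + 7\right) = \left(-646\right) \left(-43\right) = 27778$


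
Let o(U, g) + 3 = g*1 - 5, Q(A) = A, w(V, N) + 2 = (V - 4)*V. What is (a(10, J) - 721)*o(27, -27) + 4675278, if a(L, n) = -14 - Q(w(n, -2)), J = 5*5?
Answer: 4719308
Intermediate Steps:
w(V, N) = -2 + V*(-4 + V) (w(V, N) = -2 + (V - 4)*V = -2 + (-4 + V)*V = -2 + V*(-4 + V))
o(U, g) = -8 + g (o(U, g) = -3 + (g*1 - 5) = -3 + (g - 5) = -3 + (-5 + g) = -8 + g)
J = 25
a(L, n) = -12 - n² + 4*n (a(L, n) = -14 - (-2 + n² - 4*n) = -14 + (2 - n² + 4*n) = -12 - n² + 4*n)
(a(10, J) - 721)*o(27, -27) + 4675278 = ((-12 - 1*25² + 4*25) - 721)*(-8 - 27) + 4675278 = ((-12 - 1*625 + 100) - 721)*(-35) + 4675278 = ((-12 - 625 + 100) - 721)*(-35) + 4675278 = (-537 - 721)*(-35) + 4675278 = -1258*(-35) + 4675278 = 44030 + 4675278 = 4719308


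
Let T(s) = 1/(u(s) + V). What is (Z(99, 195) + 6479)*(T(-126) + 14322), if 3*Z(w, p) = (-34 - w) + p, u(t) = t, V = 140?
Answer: 3909724991/42 ≈ 9.3089e+7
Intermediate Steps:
Z(w, p) = -34/3 - w/3 + p/3 (Z(w, p) = ((-34 - w) + p)/3 = (-34 + p - w)/3 = -34/3 - w/3 + p/3)
T(s) = 1/(140 + s) (T(s) = 1/(s + 140) = 1/(140 + s))
(Z(99, 195) + 6479)*(T(-126) + 14322) = ((-34/3 - ⅓*99 + (⅓)*195) + 6479)*(1/(140 - 126) + 14322) = ((-34/3 - 33 + 65) + 6479)*(1/14 + 14322) = (62/3 + 6479)*(1/14 + 14322) = (19499/3)*(200509/14) = 3909724991/42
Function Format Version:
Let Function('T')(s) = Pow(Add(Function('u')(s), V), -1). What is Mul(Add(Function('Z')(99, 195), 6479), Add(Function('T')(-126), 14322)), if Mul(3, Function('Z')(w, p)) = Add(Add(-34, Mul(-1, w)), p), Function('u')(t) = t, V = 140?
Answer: Rational(3909724991, 42) ≈ 9.3089e+7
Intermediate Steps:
Function('Z')(w, p) = Add(Rational(-34, 3), Mul(Rational(-1, 3), w), Mul(Rational(1, 3), p)) (Function('Z')(w, p) = Mul(Rational(1, 3), Add(Add(-34, Mul(-1, w)), p)) = Mul(Rational(1, 3), Add(-34, p, Mul(-1, w))) = Add(Rational(-34, 3), Mul(Rational(-1, 3), w), Mul(Rational(1, 3), p)))
Function('T')(s) = Pow(Add(140, s), -1) (Function('T')(s) = Pow(Add(s, 140), -1) = Pow(Add(140, s), -1))
Mul(Add(Function('Z')(99, 195), 6479), Add(Function('T')(-126), 14322)) = Mul(Add(Add(Rational(-34, 3), Mul(Rational(-1, 3), 99), Mul(Rational(1, 3), 195)), 6479), Add(Pow(Add(140, -126), -1), 14322)) = Mul(Add(Add(Rational(-34, 3), -33, 65), 6479), Add(Pow(14, -1), 14322)) = Mul(Add(Rational(62, 3), 6479), Add(Rational(1, 14), 14322)) = Mul(Rational(19499, 3), Rational(200509, 14)) = Rational(3909724991, 42)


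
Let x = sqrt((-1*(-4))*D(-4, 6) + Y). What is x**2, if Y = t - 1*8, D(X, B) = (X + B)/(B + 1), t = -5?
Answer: -83/7 ≈ -11.857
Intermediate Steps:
D(X, B) = (B + X)/(1 + B)
Y = -13 (Y = -5 - 1*8 = -5 - 8 = -13)
x = I*sqrt(581)/7 (x = sqrt((-1*(-4))*((6 - 4)/(1 + 6)) - 13) = sqrt(4*(2/7) - 13) = sqrt(8/7 - 13) = sqrt(-83/7) = I*sqrt(581)/7 ≈ 3.4434*I)
x**2 = (I*sqrt(581)/7)**2 = -83/7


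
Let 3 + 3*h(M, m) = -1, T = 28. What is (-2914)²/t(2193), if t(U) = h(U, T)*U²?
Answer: -2122849/1603083 ≈ -1.3242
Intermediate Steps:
h(M, m) = -4/3 (h(M, m) = -1 + (⅓)*(-1) = -1 - ⅓ = -4/3)
t(U) = -4*U²/3
(-2914)²/t(2193) = (-2914)²/((-4/3*2193²)) = 8491396/((-4/3*4809249)) = 8491396/(-6412332) = 8491396*(-1/6412332) = -2122849/1603083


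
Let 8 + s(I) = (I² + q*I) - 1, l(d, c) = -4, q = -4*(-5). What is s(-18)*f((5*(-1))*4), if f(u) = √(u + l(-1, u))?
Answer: -90*I*√6 ≈ -220.45*I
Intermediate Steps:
q = 20
s(I) = -9 + I² + 20*I (s(I) = -8 + ((I² + 20*I) - 1) = -8 + (-1 + I² + 20*I) = -9 + I² + 20*I)
f(u) = √(-4 + u) (f(u) = √(u - 4) = √(-4 + u))
s(-18)*f((5*(-1))*4) = (-9 + (-18)² + 20*(-18))*√(-4 + (5*(-1))*4) = (-9 + 324 - 360)*√(-4 - 5*4) = -45*√(-4 - 20) = -90*I*√6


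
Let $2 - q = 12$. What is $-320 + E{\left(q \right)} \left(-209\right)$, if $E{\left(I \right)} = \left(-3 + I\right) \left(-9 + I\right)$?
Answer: $-51943$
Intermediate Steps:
$q = -10$ ($q = 2 - 12 = -10$)
$E{\left(I \right)} = \left(-9 + I\right) \left(-3 + I\right)$
$-320 + E{\left(q \right)} \left(-209\right) = -320 + \left(27 + \left(-10\right)^{2} - -120\right) \left(-209\right) = -320 + \left(27 + 100 + 120\right) \left(-209\right) = -320 + 247 \left(-209\right) = -320 - 51623 = -51943$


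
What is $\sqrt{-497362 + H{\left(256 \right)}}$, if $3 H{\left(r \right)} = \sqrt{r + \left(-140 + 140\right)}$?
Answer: $\frac{i \sqrt{4476210}}{3} \approx 705.24 i$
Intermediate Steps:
$H{\left(r \right)} = \frac{\sqrt{r}}{3}$ ($H{\left(r \right)} = \frac{\sqrt{r + \left(-140 + 140\right)}}{3} = \frac{\sqrt{r + 0}}{3} = \frac{\sqrt{r}}{3}$)
$\sqrt{-497362 + H{\left(256 \right)}} = \sqrt{-497362 + \frac{\sqrt{256}}{3}} = \sqrt{-497362 + \frac{1}{3} \cdot 16} = \sqrt{-497362 + \frac{16}{3}} = \sqrt{- \frac{1492070}{3}} = \frac{i \sqrt{4476210}}{3}$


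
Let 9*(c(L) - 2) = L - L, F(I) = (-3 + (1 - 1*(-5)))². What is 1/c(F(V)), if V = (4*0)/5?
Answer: ½ ≈ 0.50000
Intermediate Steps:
V = 0 (V = 0*(⅕) = 0)
F(I) = 9 (F(I) = (-3 + (1 + 5))² = (-3 + 6)² = 3² = 9)
c(L) = 2 (c(L) = 2 + (L - L)/9 = 2 + (⅑)*0 = 2 + 0 = 2)
1/c(F(V)) = 1/2 = ½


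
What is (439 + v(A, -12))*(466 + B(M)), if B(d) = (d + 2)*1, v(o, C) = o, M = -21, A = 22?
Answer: 206067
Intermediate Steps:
B(d) = 2 + d (B(d) = (2 + d)*1 = 2 + d)
(439 + v(A, -12))*(466 + B(M)) = (439 + 22)*(466 + (2 - 21)) = 461*(466 - 19) = 461*447 = 206067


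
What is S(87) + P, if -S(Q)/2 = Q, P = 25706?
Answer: 25532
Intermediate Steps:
S(Q) = -2*Q
S(87) + P = -2*87 + 25706 = -174 + 25706 = 25532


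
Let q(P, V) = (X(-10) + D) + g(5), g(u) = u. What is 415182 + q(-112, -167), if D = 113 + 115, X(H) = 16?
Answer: 415431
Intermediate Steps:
D = 228
q(P, V) = 249 (q(P, V) = (16 + 228) + 5 = 244 + 5 = 249)
415182 + q(-112, -167) = 415182 + 249 = 415431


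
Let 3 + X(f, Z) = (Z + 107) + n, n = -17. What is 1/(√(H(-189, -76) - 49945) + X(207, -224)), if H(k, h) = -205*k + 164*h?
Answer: -137/42433 - 4*I*√1479/42433 ≈ -0.0032286 - 0.0036253*I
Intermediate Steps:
X(f, Z) = 87 + Z (X(f, Z) = -3 + ((Z + 107) - 17) = -3 + ((107 + Z) - 17) = -3 + (90 + Z) = 87 + Z)
1/(√(H(-189, -76) - 49945) + X(207, -224)) = 1/(√((-205*(-189) + 164*(-76)) - 49945) + (87 - 224)) = 1/(√((38745 - 12464) - 49945) - 137) = 1/(√(26281 - 49945) - 137) = 1/(√(-23664) - 137) = 1/(4*I*√1479 - 137) = 1/(-137 + 4*I*√1479)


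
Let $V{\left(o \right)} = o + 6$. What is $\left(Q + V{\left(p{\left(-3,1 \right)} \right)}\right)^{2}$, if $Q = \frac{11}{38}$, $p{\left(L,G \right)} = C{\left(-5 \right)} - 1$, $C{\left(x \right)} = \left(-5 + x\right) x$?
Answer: $\frac{4414201}{1444} \approx 3056.9$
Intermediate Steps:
$C{\left(x \right)} = x \left(-5 + x\right)$
$p{\left(L,G \right)} = 49$ ($p{\left(L,G \right)} = - 5 \left(-5 - 5\right) - 1 = \left(-5\right) \left(-10\right) - 1 = 50 - 1 = 49$)
$V{\left(o \right)} = 6 + o$
$Q = \frac{11}{38}$ ($Q = 11 \cdot \frac{1}{38} = \frac{11}{38} \approx 0.28947$)
$\left(Q + V{\left(p{\left(-3,1 \right)} \right)}\right)^{2} = \left(\frac{11}{38} + \left(6 + 49\right)\right)^{2} = \left(\frac{11}{38} + 55\right)^{2} = \left(\frac{2101}{38}\right)^{2} = \frac{4414201}{1444}$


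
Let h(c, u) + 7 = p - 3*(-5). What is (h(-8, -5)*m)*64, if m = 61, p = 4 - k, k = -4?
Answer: 62464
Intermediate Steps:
p = 8 (p = 4 - 1*(-4) = 4 + 4 = 8)
h(c, u) = 16 (h(c, u) = -7 + (8 - 3*(-5)) = -7 + (8 + 15) = -7 + 23 = 16)
(h(-8, -5)*m)*64 = (16*61)*64 = 976*64 = 62464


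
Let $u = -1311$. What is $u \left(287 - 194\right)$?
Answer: $-121923$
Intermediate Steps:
$u \left(287 - 194\right) = - 1311 \left(287 - 194\right) = \left(-1311\right) 93 = -121923$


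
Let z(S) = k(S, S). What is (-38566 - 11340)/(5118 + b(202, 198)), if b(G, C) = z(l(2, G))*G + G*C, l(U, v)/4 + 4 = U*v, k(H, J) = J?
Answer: -24953/184157 ≈ -0.13550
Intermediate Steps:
l(U, v) = -16 + 4*U*v (l(U, v) = -16 + 4*(U*v) = -16 + 4*U*v)
z(S) = S
b(G, C) = C*G + G*(-16 + 8*G) (b(G, C) = (-16 + 4*2*G)*G + G*C = (-16 + 8*G)*G + C*G = G*(-16 + 8*G) + C*G = C*G + G*(-16 + 8*G))
(-38566 - 11340)/(5118 + b(202, 198)) = (-38566 - 11340)/(5118 + 202*(-16 + 198 + 8*202)) = -49906/(5118 + 202*(-16 + 198 + 1616)) = -49906/(5118 + 202*1798) = -49906/(5118 + 363196) = -49906/368314 = -49906*1/368314 = -24953/184157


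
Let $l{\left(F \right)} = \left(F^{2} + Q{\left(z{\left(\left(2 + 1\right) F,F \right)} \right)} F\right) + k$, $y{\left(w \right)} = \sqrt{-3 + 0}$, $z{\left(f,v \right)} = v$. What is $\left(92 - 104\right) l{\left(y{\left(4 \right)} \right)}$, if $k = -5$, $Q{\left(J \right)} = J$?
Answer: $132$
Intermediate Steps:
$y{\left(w \right)} = i \sqrt{3}$ ($y{\left(w \right)} = \sqrt{-3} = i \sqrt{3}$)
$l{\left(F \right)} = -5 + 2 F^{2}$ ($l{\left(F \right)} = \left(F^{2} + F F\right) - 5 = \left(F^{2} + F^{2}\right) - 5 = 2 F^{2} - 5 = -5 + 2 F^{2}$)
$\left(92 - 104\right) l{\left(y{\left(4 \right)} \right)} = \left(92 - 104\right) \left(-5 + 2 \left(i \sqrt{3}\right)^{2}\right) = - 12 \left(-5 + 2 \left(-3\right)\right) = - 12 \left(-5 - 6\right) = \left(-12\right) \left(-11\right) = 132$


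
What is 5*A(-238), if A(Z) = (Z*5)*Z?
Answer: 1416100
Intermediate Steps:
A(Z) = 5*Z**2 (A(Z) = (5*Z)*Z = 5*Z**2)
5*A(-238) = 5*(5*(-238)**2) = 5*(5*56644) = 5*283220 = 1416100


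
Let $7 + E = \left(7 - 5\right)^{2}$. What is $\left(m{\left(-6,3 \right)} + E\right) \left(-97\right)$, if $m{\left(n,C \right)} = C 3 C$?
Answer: $-2328$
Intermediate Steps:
$m{\left(n,C \right)} = 3 C^{2}$ ($m{\left(n,C \right)} = 3 C C = 3 C^{2}$)
$E = -3$ ($E = -7 + \left(7 - 5\right)^{2} = -7 + 2^{2} = -7 + 4 = -3$)
$\left(m{\left(-6,3 \right)} + E\right) \left(-97\right) = \left(3 \cdot 3^{2} - 3\right) \left(-97\right) = \left(3 \cdot 9 - 3\right) \left(-97\right) = \left(27 - 3\right) \left(-97\right) = 24 \left(-97\right) = -2328$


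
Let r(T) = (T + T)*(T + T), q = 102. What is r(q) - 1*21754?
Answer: 19862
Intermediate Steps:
r(T) = 4*T**2 (r(T) = (2*T)*(2*T) = 4*T**2)
r(q) - 1*21754 = 4*102**2 - 1*21754 = 4*10404 - 21754 = 41616 - 21754 = 19862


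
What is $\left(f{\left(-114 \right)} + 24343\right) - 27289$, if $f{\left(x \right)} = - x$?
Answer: $-2832$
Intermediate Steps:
$\left(f{\left(-114 \right)} + 24343\right) - 27289 = \left(\left(-1\right) \left(-114\right) + 24343\right) - 27289 = \left(114 + 24343\right) - 27289 = 24457 - 27289 = -2832$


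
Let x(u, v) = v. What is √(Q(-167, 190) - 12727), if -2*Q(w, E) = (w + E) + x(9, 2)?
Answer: 3*I*√5662/2 ≈ 112.87*I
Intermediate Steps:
Q(w, E) = -1 - E/2 - w/2 (Q(w, E) = -((w + E) + 2)/2 = -((E + w) + 2)/2 = -(2 + E + w)/2 = -1 - E/2 - w/2)
√(Q(-167, 190) - 12727) = √((-1 - ½*190 - ½*(-167)) - 12727) = √((-1 - 95 + 167/2) - 12727) = √(-25/2 - 12727) = √(-25479/2) = 3*I*√5662/2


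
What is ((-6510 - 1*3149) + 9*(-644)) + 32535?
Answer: 17080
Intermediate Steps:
((-6510 - 1*3149) + 9*(-644)) + 32535 = ((-6510 - 3149) - 5796) + 32535 = (-9659 - 5796) + 32535 = -15455 + 32535 = 17080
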